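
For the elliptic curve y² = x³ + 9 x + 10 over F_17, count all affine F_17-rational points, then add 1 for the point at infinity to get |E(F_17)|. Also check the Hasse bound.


Affine points = {(2, 6), (2, 11), (3, 8), (3, 9), (4, 5), (4, 12), (6, 5), (6, 12), (7, 5), (7, 12), (8, 4), (8, 13), (9, 2), (9, 15), (15, 1), (15, 16), (16, 0)}; affine count = 17; |E(F_17)| = 18.

Discriminant check: Δ ∝ 4a³ + 27b² = 4·9³ + 27·10² = 4·729 + 27·100 ≡ 6 (mod 17). Nonzero ⇒ E is nonsingular.
For each x ∈ F_17, compute rhs = x³ + 9·x + 10 mod 17, then count y ∈ F_17 with y² ≡ rhs.
  x = 0: rhs = 10, matching y values: none (0 points).
  x = 1: rhs = 3, matching y values: none (0 points).
  x = 2: rhs = 2, matching y values: 6, 11 (2 points).
  x = 3: rhs = 13, matching y values: 8, 9 (2 points).
  x = 4: rhs = 8, matching y values: 5, 12 (2 points).
  x = 5: rhs = 10, matching y values: none (0 points).
  x = 6: rhs = 8, matching y values: 5, 12 (2 points).
  x = 7: rhs = 8, matching y values: 5, 12 (2 points).
  x = 8: rhs = 16, matching y values: 4, 13 (2 points).
  x = 9: rhs = 4, matching y values: 2, 15 (2 points).
  x = 10: rhs = 12, matching y values: none (0 points).
  x = 11: rhs = 12, matching y values: none (0 points).
  x = 12: rhs = 10, matching y values: none (0 points).
  x = 13: rhs = 12, matching y values: none (0 points).
  x = 14: rhs = 7, matching y values: none (0 points).
  x = 15: rhs = 1, matching y values: 1, 16 (2 points).
  x = 16: rhs = 0, matching y values: 0 (1 points).
Total affine count: 17.
Full point count |E(F_17)| = 17 + 1 = 18.
Hasse bound: |18 − (17+1)| = |0| = 0 ≤ 2√17 ≈ 8.2462 ✓.


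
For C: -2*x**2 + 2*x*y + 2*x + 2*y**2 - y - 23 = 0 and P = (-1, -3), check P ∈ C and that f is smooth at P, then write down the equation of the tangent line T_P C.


Tangent line at P: -15*y - 45 = 0.

Step 1: f(-1, -3) = 0, so P lies on C.
Step 2: partial derivatives
  f_x(x, y) = -4*x + 2*y + 2, f_y(x, y) = 2*x + 4*y - 1.
  f_x(P) = 0, f_y(P) = -15 (gradient nonzero, so P is smooth).
Step 3: tangent line at P: 0·(x − -1) + -15·(y − -3) = 0.
Expanding: -15*y - 45 = 0.


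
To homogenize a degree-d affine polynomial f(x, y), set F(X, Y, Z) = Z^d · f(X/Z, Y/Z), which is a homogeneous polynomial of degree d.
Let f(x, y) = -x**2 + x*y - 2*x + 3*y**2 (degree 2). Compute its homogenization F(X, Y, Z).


F(X, Y, Z) = -X**2 + X*Y - 2*X*Z + 3*Y**2

deg(f) = 2.
Substitute x = X/Z, y = Y/Z into f, then multiply by Z^2.
  monomial -1·x^2·y^0 ↦ -1·X^2·Y^0·Z^0.
  monomial 1·x^1·y^1 ↦ 1·X^1·Y^1·Z^0.
  monomial -2·x^1·y^0 ↦ -2·X^1·Y^0·Z^1.
  monomial 3·x^0·y^2 ↦ 3·X^0·Y^2·Z^0.
Collecting: F(X, Y, Z) = -X**2 + X*Y - 2*X*Z + 3*Y**2.


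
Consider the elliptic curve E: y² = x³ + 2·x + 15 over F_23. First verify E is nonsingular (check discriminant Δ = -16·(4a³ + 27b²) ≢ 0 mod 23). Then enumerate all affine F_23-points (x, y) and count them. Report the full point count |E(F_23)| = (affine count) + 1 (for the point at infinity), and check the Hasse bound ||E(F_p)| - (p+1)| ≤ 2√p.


Affine points = {(1, 8), (1, 15), (2, 2), (2, 21), (3, 5), (3, 18), (4, 8), (4, 15), (5, 9), (5, 14), (6, 6), (6, 17), (7, 2), (7, 21), (9, 7), (9, 16), (10, 0), (14, 2), (14, 21), (15, 4), (15, 19), (16, 7), (16, 16), (18, 8), (18, 15), (19, 9), (19, 14), (21, 7), (21, 16), (22, 9), (22, 14)}; affine count = 31; |E(F_23)| = 32.

Discriminant check: Δ ∝ 4a³ + 27b² = 4·2³ + 27·15² = 4·8 + 27·225 ≡ 12 (mod 23). Nonzero ⇒ E is nonsingular.
For each x ∈ F_23, compute rhs = x³ + 2·x + 15 mod 23, then count y ∈ F_23 with y² ≡ rhs.
  x = 0: rhs = 15, matching y values: none (0 points).
  x = 1: rhs = 18, matching y values: 8, 15 (2 points).
  x = 2: rhs = 4, matching y values: 2, 21 (2 points).
  x = 3: rhs = 2, matching y values: 5, 18 (2 points).
  x = 4: rhs = 18, matching y values: 8, 15 (2 points).
  x = 5: rhs = 12, matching y values: 9, 14 (2 points).
  x = 6: rhs = 13, matching y values: 6, 17 (2 points).
  x = 7: rhs = 4, matching y values: 2, 21 (2 points).
  x = 8: rhs = 14, matching y values: none (0 points).
  x = 9: rhs = 3, matching y values: 7, 16 (2 points).
  x = 10: rhs = 0, matching y values: 0 (1 points).
  x = 11: rhs = 11, matching y values: none (0 points).
  x = 12: rhs = 19, matching y values: none (0 points).
  x = 13: rhs = 7, matching y values: none (0 points).
  x = 14: rhs = 4, matching y values: 2, 21 (2 points).
  x = 15: rhs = 16, matching y values: 4, 19 (2 points).
  x = 16: rhs = 3, matching y values: 7, 16 (2 points).
  x = 17: rhs = 17, matching y values: none (0 points).
  x = 18: rhs = 18, matching y values: 8, 15 (2 points).
  x = 19: rhs = 12, matching y values: 9, 14 (2 points).
  x = 20: rhs = 5, matching y values: none (0 points).
  x = 21: rhs = 3, matching y values: 7, 16 (2 points).
  x = 22: rhs = 12, matching y values: 9, 14 (2 points).
Total affine count: 31.
Full point count |E(F_23)| = 31 + 1 = 32.
Hasse bound: |32 − (23+1)| = |8| = 8 ≤ 2√23 ≈ 9.5917 ✓.


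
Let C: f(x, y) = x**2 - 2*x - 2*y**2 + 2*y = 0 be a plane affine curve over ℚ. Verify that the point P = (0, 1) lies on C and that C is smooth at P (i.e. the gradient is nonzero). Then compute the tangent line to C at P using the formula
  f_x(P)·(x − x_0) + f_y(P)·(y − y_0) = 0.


Tangent line at P: -2*x - 2*y + 2 = 0.

Step 1: f(0, 1) = 0, so P lies on C.
Step 2: partial derivatives
  f_x(x, y) = 2*x - 2, f_y(x, y) = 2 - 4*y.
  f_x(P) = -2, f_y(P) = -2 (gradient nonzero, so P is smooth).
Step 3: tangent line at P: -2·(x − 0) + -2·(y − 1) = 0.
Expanding: -2*x - 2*y + 2 = 0.


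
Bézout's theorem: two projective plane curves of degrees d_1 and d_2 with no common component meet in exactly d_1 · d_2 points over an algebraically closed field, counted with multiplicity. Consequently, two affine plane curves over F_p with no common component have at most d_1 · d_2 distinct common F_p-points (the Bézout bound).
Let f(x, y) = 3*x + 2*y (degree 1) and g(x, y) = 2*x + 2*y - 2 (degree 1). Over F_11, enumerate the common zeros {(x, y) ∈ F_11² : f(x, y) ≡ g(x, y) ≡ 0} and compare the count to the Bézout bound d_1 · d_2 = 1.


Common zeros: {(9, 3)}; count = 1; Bézout bound = 1.

deg(f) = 1, deg(g) = 1, so Bézout bound = 1.
Scan x ∈ F_11. For each x, list the y ∈ F_11 with f(x, y) ≡ 0 and those with g(x, y) ≡ 0 (mod 11); the common zeros in that column are the intersection.
  x = 0: f ≡ 0 at y ∈ {0}; g ≡ 0 at y ∈ {1}; common: ∅.
  x = 1: f ≡ 0 at y ∈ {4}; g ≡ 0 at y ∈ {0}; common: ∅.
  x = 2: f ≡ 0 at y ∈ {8}; g ≡ 0 at y ∈ {10}; common: ∅.
  x = 3: f ≡ 0 at y ∈ {1}; g ≡ 0 at y ∈ {9}; common: ∅.
  x = 4: f ≡ 0 at y ∈ {5}; g ≡ 0 at y ∈ {8}; common: ∅.
  x = 5: f ≡ 0 at y ∈ {9}; g ≡ 0 at y ∈ {7}; common: ∅.
  x = 6: f ≡ 0 at y ∈ {2}; g ≡ 0 at y ∈ {6}; common: ∅.
  x = 7: f ≡ 0 at y ∈ {6}; g ≡ 0 at y ∈ {5}; common: ∅.
  x = 8: f ≡ 0 at y ∈ {10}; g ≡ 0 at y ∈ {4}; common: ∅.
  x = 9: f ≡ 0 at y ∈ {3}; g ≡ 0 at y ∈ {3}; common: {3}.
  x = 10: f ≡ 0 at y ∈ {7}; g ≡ 0 at y ∈ {2}; common: ∅.
Collecting: common zeros = {(9, 3)}, so the count is 1.
Comparison with the Bézout bound: 1 ≤ 1 = deg(f)·deg(g), as expected for curves with no common component (the bound is attained).


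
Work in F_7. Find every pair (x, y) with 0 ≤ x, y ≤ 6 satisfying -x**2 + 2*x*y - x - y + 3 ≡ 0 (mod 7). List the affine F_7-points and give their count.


Affine F_7-points: {(0, 3), (1, 6), (2, 1), (3, 6), (5, 3), (6, 1)}; count = 6.

For each of the 49 pairs (x, y) ∈ F_7², evaluate f(x, y) mod 7. Record the zeros.
  x = 0: [0↦3, 1↦2, 2↦1, 3↦0, 4↦6, 5↦5, 6↦4]  zeros at y ∈ {3}
  x = 1: [0↦1, 1↦2, 2↦3, 3↦4, 4↦5, 5↦6, 6↦0]  zeros at y ∈ {6}
  x = 2: [0↦4, 1↦0, 2↦3, 3↦6, 4↦2, 5↦5, 6↦1]  zeros at y ∈ {1}
  x = 3: [0↦5, 1↦3, 2↦1, 3↦6, 4↦4, 5↦2, 6↦0]  zeros at y ∈ {6}
  x = 4: [0↦4, 1↦4, 2↦4, 3↦4, 4↦4, 5↦4, 6↦4]  zeros at y ∈ ∅
  x = 5: [0↦1, 1↦3, 2↦5, 3↦0, 4↦2, 5↦4, 6↦6]  zeros at y ∈ {3}
  x = 6: [0↦3, 1↦0, 2↦4, 3↦1, 4↦5, 5↦2, 6↦6]  zeros at y ∈ {1}
Collecting zeros: affine points = {(0, 3), (1, 6), (2, 1), (3, 6), (5, 3), (6, 1)}.
Total count |C(F_7)_aff| = 6.


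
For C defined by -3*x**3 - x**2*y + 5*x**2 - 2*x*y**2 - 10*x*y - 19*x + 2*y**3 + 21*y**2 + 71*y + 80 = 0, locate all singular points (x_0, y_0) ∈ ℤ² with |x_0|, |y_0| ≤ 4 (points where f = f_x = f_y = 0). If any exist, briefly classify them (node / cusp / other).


Singular points: {(1, -3)}; classification: node.

Compute partial derivatives:
  f_x = -9*x**2 - 2*x*y + 10*x - 2*y**2 - 10*y - 19.
  f_y = -x**2 - 4*x*y - 10*x + 6*y**2 + 42*y + 71.
Scan x_0 ∈ {−4, ..., 4}. For each x_0, f_y(x_0, y) is a polynomial in y; find its integer roots y ∈ {−4, ..., 4}, then test f_x and f at those candidates.
  x = -4: f_y(-4, y) = 6*y**2 + 58*y + 95; no integer root y with |y| ≤ 4.
  x = -3: f_y(-3, y) = 6*y**2 + 54*y + 92; no integer root y with |y| ≤ 4.
  x = -2: f_y(-2, y) = 6*y**2 + 50*y + 87; no integer root y with |y| ≤ 4.
  x = -1: f_y(-1, y) = 6*y**2 + 46*y + 80; no integer root y with |y| ≤ 4.
  x = 0: f_y(0, y) = 6*y**2 + 42*y + 71; no integer root y with |y| ≤ 4.
  x = 1: f_y(1, y) = 6*y**2 + 38*y + 60; vanishes at y ∈ {-3}. (1, -3): f_x = 0, f = 0 — SINGULAR.
  x = 2: f_y(2, y) = 6*y**2 + 34*y + 47; no integer root y with |y| ≤ 4.
  x = 3: f_y(3, y) = 6*y**2 + 30*y + 32; no integer root y with |y| ≤ 4.
  x = 4: f_y(4, y) = 6*y**2 + 26*y + 15; no integer root y with |y| ≤ 4.
Only singular point on the grid: (1, -3).
Classify: substitute x = 1 + u, y = -3 + v and expand: f = -3*u**3 - u**2*v - u**2 - 2*u*v**2 + 2*v**3 + v**2.
No constant or linear terms (consistent with a singular point). Quadratic part: -u**2 + v**2. Cubic part: -3*u**3 - u**2*v - 2*u*v**2 + 2*v**3.
The quadratic part v**2 - u**2 = (v − u)(v + u) splits into two distinct linear factors, so there are two distinct tangent lines y − -3 = ±(x − 1) — this is a node (ordinary double point).
Classification: node.


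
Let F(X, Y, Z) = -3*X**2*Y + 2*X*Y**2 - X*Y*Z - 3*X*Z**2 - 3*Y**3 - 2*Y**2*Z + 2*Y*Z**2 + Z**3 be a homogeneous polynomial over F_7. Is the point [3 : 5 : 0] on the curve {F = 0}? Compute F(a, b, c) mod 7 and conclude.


F(3,5,0) ≡ 4 (mod 7); P is NOT on the curve.

Evaluate F(3, 5, 0) term-by-term (mod 7).
  -3*X**2*Y ↦ -3·9·5·1 = -135
  2*X*Y**2 ↦ 2·3·25·1 = 150
  -X*Y*Z ↦ -1·3·5·0 = 0
  -3*X*Z**2 ↦ -3·3·1·0 = 0
  -3*Y**3 ↦ -3·1·125·1 = -375
  -2*Y**2*Z ↦ -2·1·25·0 = 0
  2*Y*Z**2 ↦ 2·1·5·0 = 0
  Z**3 ↦ 1·1·1·0 = 0
Sum: F(3, 5, 0) = (-135) + (150) + (0) + (0) + (-375) + (0) + (0) + (0) = -360.
Reducing mod 7: -360 ≡ 4 (mod 7).
Since F(a, b, c) ≡ 4 ≠ 0 (mod 7), P does NOT lie on the curve.


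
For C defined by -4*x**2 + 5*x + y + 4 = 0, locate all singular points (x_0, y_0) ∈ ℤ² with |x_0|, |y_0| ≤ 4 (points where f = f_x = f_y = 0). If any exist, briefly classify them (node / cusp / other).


No singular points in the scanned grid; C is smooth there.

Compute partial derivatives:
  f_x = 5 - 8*x.
  f_y = 1.
f_y = 1 is a nonzero constant, so f_y never vanishes: no point (x, y) can satisfy f = f_x = f_y = 0. In particular no (x, y) ∈ {−4, ..., 4}² is singular; the curve is smooth.


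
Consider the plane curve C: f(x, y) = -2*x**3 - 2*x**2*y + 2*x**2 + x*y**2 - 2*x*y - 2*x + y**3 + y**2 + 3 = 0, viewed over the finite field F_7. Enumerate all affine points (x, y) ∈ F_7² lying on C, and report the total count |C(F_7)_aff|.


Affine F_7-points: {(1, 1), (3, 2), (3, 4), (5, 4)}; count = 4.

For each of the 49 pairs (x, y) ∈ F_7², evaluate f(x, y) mod 7. Record the zeros.
  x = 0: [0↦3, 1↦5, 2↦1, 3↦4, 4↦6, 5↦6, 6↦3]  zeros at y ∈ ∅
  x = 1: [0↦1, 1↦0, 2↦2, 3↦6, 4↦4, 5↦2, 6↦6]  zeros at y ∈ {1}
  x = 2: [0↦5, 1↦4, 2↦1, 3↦2, 4↦6, 5↦5, 6↦5]  zeros at y ∈ ∅
  x = 3: [0↦3, 1↦5, 2↦0, 3↦1, 4↦0, 5↦3, 6↦2]  zeros at y ∈ {2, 4}
  x = 4: [0↦4, 1↦5, 2↦1, 3↦5, 4↦2, 5↦5, 6↦6]  zeros at y ∈ ∅
  x = 5: [0↦3, 1↦6, 2↦6, 3↦2, 4↦0, 5↦6, 6↦5]  zeros at y ∈ {4}
  x = 6: [0↦2, 1↦3, 2↦3, 3↦1, 4↦3, 5↦1, 6↦1]  zeros at y ∈ ∅
Collecting zeros: affine points = {(1, 1), (3, 2), (3, 4), (5, 4)}.
Total count |C(F_7)_aff| = 4.


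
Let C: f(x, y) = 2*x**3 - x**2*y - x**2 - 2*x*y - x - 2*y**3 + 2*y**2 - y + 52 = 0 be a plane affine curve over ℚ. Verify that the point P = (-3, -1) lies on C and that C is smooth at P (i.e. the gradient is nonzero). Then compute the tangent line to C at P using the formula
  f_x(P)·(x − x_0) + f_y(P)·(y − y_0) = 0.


Tangent line at P: 55*x - 14*y + 151 = 0.

Step 1: f(-3, -1) = 0, so P lies on C.
Step 2: partial derivatives
  f_x(x, y) = 6*x**2 - 2*x*y - 2*x - 2*y - 1, f_y(x, y) = -x**2 - 2*x - 6*y**2 + 4*y - 1.
  f_x(P) = 55, f_y(P) = -14 (gradient nonzero, so P is smooth).
Step 3: tangent line at P: 55·(x − -3) + -14·(y − -1) = 0.
Expanding: 55*x - 14*y + 151 = 0.


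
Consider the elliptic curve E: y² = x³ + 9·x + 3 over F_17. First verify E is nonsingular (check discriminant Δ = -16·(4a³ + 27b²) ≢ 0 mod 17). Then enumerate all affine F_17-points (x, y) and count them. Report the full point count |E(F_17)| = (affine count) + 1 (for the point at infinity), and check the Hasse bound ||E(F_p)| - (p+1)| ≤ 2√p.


Affine points = {(1, 8), (1, 9), (4, 1), (4, 16), (6, 1), (6, 16), (7, 1), (7, 16), (8, 3), (8, 14), (14, 0)}; affine count = 11; |E(F_17)| = 12.

Discriminant check: Δ ∝ 4a³ + 27b² = 4·9³ + 27·3² = 4·729 + 27·9 ≡ 14 (mod 17). Nonzero ⇒ E is nonsingular.
For each x ∈ F_17, compute rhs = x³ + 9·x + 3 mod 17, then count y ∈ F_17 with y² ≡ rhs.
  x = 0: rhs = 3, matching y values: none (0 points).
  x = 1: rhs = 13, matching y values: 8, 9 (2 points).
  x = 2: rhs = 12, matching y values: none (0 points).
  x = 3: rhs = 6, matching y values: none (0 points).
  x = 4: rhs = 1, matching y values: 1, 16 (2 points).
  x = 5: rhs = 3, matching y values: none (0 points).
  x = 6: rhs = 1, matching y values: 1, 16 (2 points).
  x = 7: rhs = 1, matching y values: 1, 16 (2 points).
  x = 8: rhs = 9, matching y values: 3, 14 (2 points).
  x = 9: rhs = 14, matching y values: none (0 points).
  x = 10: rhs = 5, matching y values: none (0 points).
  x = 11: rhs = 5, matching y values: none (0 points).
  x = 12: rhs = 3, matching y values: none (0 points).
  x = 13: rhs = 5, matching y values: none (0 points).
  x = 14: rhs = 0, matching y values: 0 (1 points).
  x = 15: rhs = 11, matching y values: none (0 points).
  x = 16: rhs = 10, matching y values: none (0 points).
Total affine count: 11.
Full point count |E(F_17)| = 11 + 1 = 12.
Hasse bound: |12 − (17+1)| = |-6| = 6 ≤ 2√17 ≈ 8.2462 ✓.


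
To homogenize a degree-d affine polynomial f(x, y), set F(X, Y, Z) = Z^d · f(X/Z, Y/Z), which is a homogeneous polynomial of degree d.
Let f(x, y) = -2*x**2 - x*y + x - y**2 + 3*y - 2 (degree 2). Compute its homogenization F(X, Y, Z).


F(X, Y, Z) = -2*X**2 - X*Y + X*Z - Y**2 + 3*Y*Z - 2*Z**2

deg(f) = 2.
Substitute x = X/Z, y = Y/Z into f, then multiply by Z^2.
  monomial -2·x^2·y^0 ↦ -2·X^2·Y^0·Z^0.
  monomial -1·x^1·y^1 ↦ -1·X^1·Y^1·Z^0.
  monomial 1·x^1·y^0 ↦ 1·X^1·Y^0·Z^1.
  monomial -1·x^0·y^2 ↦ -1·X^0·Y^2·Z^0.
  monomial 3·x^0·y^1 ↦ 3·X^0·Y^1·Z^1.
  monomial -2·x^0·y^0 ↦ -2·X^0·Y^0·Z^2.
Collecting: F(X, Y, Z) = -2*X**2 - X*Y + X*Z - Y**2 + 3*Y*Z - 2*Z**2.


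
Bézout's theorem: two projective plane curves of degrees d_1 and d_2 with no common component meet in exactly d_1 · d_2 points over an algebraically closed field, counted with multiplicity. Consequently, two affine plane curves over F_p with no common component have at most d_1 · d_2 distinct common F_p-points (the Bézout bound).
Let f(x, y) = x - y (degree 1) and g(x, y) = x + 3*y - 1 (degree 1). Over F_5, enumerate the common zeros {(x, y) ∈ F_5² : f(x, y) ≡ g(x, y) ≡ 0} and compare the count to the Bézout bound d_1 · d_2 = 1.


Common zeros: {(4, 4)}; count = 1; Bézout bound = 1.

deg(f) = 1, deg(g) = 1, so Bézout bound = 1.
Scan x ∈ F_5. For each x, list the y ∈ F_5 with f(x, y) ≡ 0 and those with g(x, y) ≡ 0 (mod 5); the common zeros in that column are the intersection.
  x = 0: f ≡ 0 at y ∈ {0}; g ≡ 0 at y ∈ {2}; common: ∅.
  x = 1: f ≡ 0 at y ∈ {1}; g ≡ 0 at y ∈ {0}; common: ∅.
  x = 2: f ≡ 0 at y ∈ {2}; g ≡ 0 at y ∈ {3}; common: ∅.
  x = 3: f ≡ 0 at y ∈ {3}; g ≡ 0 at y ∈ {1}; common: ∅.
  x = 4: f ≡ 0 at y ∈ {4}; g ≡ 0 at y ∈ {4}; common: {4}.
Collecting: common zeros = {(4, 4)}, so the count is 1.
Comparison with the Bézout bound: 1 ≤ 1 = deg(f)·deg(g), as expected for curves with no common component (the bound is attained).


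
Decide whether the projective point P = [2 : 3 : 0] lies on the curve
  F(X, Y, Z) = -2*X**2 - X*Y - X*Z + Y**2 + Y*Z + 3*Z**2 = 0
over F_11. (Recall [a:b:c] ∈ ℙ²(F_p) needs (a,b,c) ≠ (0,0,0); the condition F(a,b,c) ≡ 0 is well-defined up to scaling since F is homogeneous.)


F(2,3,0) ≡ 6 (mod 11); P is NOT on the curve.

Evaluate F(2, 3, 0) term-by-term (mod 11).
  -2*X**2 ↦ -2·4·1·1 = -8
  -X*Y ↦ -1·2·3·1 = -6
  -X*Z ↦ -1·2·1·0 = 0
  Y**2 ↦ 1·1·9·1 = 9
  Y*Z ↦ 1·1·3·0 = 0
  3*Z**2 ↦ 3·1·1·0 = 0
Sum: F(2, 3, 0) = (-8) + (-6) + (0) + (9) + (0) + (0) = -5.
Reducing mod 11: -5 ≡ 6 (mod 11).
Since F(a, b, c) ≡ 6 ≠ 0 (mod 11), P does NOT lie on the curve.


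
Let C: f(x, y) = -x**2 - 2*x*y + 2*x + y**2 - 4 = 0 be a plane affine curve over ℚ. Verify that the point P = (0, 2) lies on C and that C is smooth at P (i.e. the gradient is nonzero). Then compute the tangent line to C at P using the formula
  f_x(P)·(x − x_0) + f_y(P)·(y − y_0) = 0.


Tangent line at P: -2*x + 4*y - 8 = 0.

Step 1: f(0, 2) = 0, so P lies on C.
Step 2: partial derivatives
  f_x(x, y) = -2*x - 2*y + 2, f_y(x, y) = -2*x + 2*y.
  f_x(P) = -2, f_y(P) = 4 (gradient nonzero, so P is smooth).
Step 3: tangent line at P: -2·(x − 0) + 4·(y − 2) = 0.
Expanding: -2*x + 4*y - 8 = 0.


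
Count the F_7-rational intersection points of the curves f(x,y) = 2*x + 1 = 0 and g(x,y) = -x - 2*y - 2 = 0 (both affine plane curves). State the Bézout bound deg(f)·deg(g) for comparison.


Common zeros: {(3, 1)}; count = 1; Bézout bound = 1.

deg(f) = 1, deg(g) = 1, so Bézout bound = 1.
Scan x ∈ F_7. For each x, list the y ∈ F_7 with f(x, y) ≡ 0 and those with g(x, y) ≡ 0 (mod 7); the common zeros in that column are the intersection.
  x = 0: f ≡ 0 at y ∈ ∅; g ≡ 0 at y ∈ {6}; common: ∅.
  x = 1: f ≡ 0 at y ∈ ∅; g ≡ 0 at y ∈ {2}; common: ∅.
  x = 2: f ≡ 0 at y ∈ ∅; g ≡ 0 at y ∈ {5}; common: ∅.
  x = 3: f ≡ 0 at y ∈ {0, 1, 2, 3, 4, 5, 6}; g ≡ 0 at y ∈ {1}; common: {1}.
  x = 4: f ≡ 0 at y ∈ ∅; g ≡ 0 at y ∈ {4}; common: ∅.
  x = 5: f ≡ 0 at y ∈ ∅; g ≡ 0 at y ∈ {0}; common: ∅.
  x = 6: f ≡ 0 at y ∈ ∅; g ≡ 0 at y ∈ {3}; common: ∅.
Collecting: common zeros = {(3, 1)}, so the count is 1.
Comparison with the Bézout bound: 1 ≤ 1 = deg(f)·deg(g), as expected for curves with no common component (the bound is attained).


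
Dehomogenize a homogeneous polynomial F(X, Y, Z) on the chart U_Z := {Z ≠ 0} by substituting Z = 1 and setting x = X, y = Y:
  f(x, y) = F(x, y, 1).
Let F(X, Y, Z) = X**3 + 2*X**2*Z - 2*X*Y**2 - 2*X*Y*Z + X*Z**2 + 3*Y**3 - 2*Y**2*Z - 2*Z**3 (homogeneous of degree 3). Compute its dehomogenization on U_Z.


f(x, y) = x**3 + 2*x**2 - 2*x*y**2 - 2*x*y + x + 3*y**3 - 2*y**2 - 2

On U_Z we set Z = 1. Each monomial c·X^i·Y^j·Z^k in F becomes c·x^i·y^j·1^k = c·x^i·y^j.
Substituting Z = 1: F(X, Y, 1) = x**3 + 2*x**2 - 2*x*y**2 - 2*x*y + x + 3*y**3 - 2*y**2 - 2.
Note: deg(f) ≤ deg(F) = 3; strict inequality happens when F is divisible by Z (lost terms).


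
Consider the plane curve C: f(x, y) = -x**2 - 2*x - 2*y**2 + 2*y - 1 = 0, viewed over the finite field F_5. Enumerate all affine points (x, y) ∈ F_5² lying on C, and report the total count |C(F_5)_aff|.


Affine F_5-points: {(0, 2), (0, 4), (3, 2), (3, 4), (4, 0), (4, 1)}; count = 6.

For each of the 25 pairs (x, y) ∈ F_5², evaluate f(x, y) mod 5. Record the zeros.
  x = 0: [0↦4, 1↦4, 2↦0, 3↦2, 4↦0]  zeros at y ∈ {2, 4}
  x = 1: [0↦1, 1↦1, 2↦2, 3↦4, 4↦2]  zeros at y ∈ ∅
  x = 2: [0↦1, 1↦1, 2↦2, 3↦4, 4↦2]  zeros at y ∈ ∅
  x = 3: [0↦4, 1↦4, 2↦0, 3↦2, 4↦0]  zeros at y ∈ {2, 4}
  x = 4: [0↦0, 1↦0, 2↦1, 3↦3, 4↦1]  zeros at y ∈ {0, 1}
Collecting zeros: affine points = {(0, 2), (0, 4), (3, 2), (3, 4), (4, 0), (4, 1)}.
Total count |C(F_5)_aff| = 6.


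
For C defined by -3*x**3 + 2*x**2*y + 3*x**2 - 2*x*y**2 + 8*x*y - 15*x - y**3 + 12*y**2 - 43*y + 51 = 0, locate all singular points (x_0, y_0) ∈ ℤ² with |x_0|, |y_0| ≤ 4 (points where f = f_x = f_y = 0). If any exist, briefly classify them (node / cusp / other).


Singular points: {(1, 3)}; classification: cusp.

Compute partial derivatives:
  f_x = -9*x**2 + 4*x*y + 6*x - 2*y**2 + 8*y - 15.
  f_y = 2*x**2 - 4*x*y + 8*x - 3*y**2 + 24*y - 43.
Scan x_0 ∈ {−4, ..., 4}. For each x_0, f_y(x_0, y) is a polynomial in y; find its integer roots y ∈ {−4, ..., 4}, then test f_x and f at those candidates.
  x = -4: f_y(-4, y) = -3*y**2 + 40*y - 43; no integer root y with |y| ≤ 4.
  x = -3: f_y(-3, y) = -3*y**2 + 36*y - 49; no integer root y with |y| ≤ 4.
  x = -2: f_y(-2, y) = -3*y**2 + 32*y - 51; no integer root y with |y| ≤ 4.
  x = -1: f_y(-1, y) = -3*y**2 + 28*y - 49; no integer root y with |y| ≤ 4.
  x = 0: f_y(0, y) = -3*y**2 + 24*y - 43; no integer root y with |y| ≤ 4.
  x = 1: f_y(1, y) = -3*y**2 + 20*y - 33; vanishes at y ∈ {3}. (1, 3): f_x = 0, f = 0 — SINGULAR.
  x = 2: f_y(2, y) = -3*y**2 + 16*y - 19; no integer root y with |y| ≤ 4.
  x = 3: f_y(3, y) = -3*y**2 + 12*y - 1; no integer root y with |y| ≤ 4.
  x = 4: f_y(4, y) = -3*y**2 + 8*y + 21; no integer root y with |y| ≤ 4.
Only singular point on the grid: (1, 3).
Classify: substitute x = 1 + u, y = 3 + v and expand: f = -3*u**3 + 2*u**2*v - 2*u*v**2 - v**3 + v**2.
No constant or linear terms (consistent with a singular point). Quadratic part: v**2. Cubic part: -3*u**3 + 2*u**2*v - 2*u*v**2 - v**3.
The quadratic part v**2 is a perfect square, so there is a single (double) tangent line v = 0, i.e. y = 3. Restricting the cubic part to that line (v = 0) leaves -3*u**3 ≠ 0, so f is not divisible by v and the branch is v² ≈ 3*u**3 to lowest order — this is a cusp.
Classification: cusp.


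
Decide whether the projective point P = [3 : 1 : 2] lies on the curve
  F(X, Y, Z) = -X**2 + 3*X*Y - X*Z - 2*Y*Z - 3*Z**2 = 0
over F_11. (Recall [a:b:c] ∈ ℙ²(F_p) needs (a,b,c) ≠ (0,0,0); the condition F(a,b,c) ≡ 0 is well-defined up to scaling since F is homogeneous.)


F(3,1,2) ≡ 0 (mod 11); P is on the curve.

Evaluate F(3, 1, 2) term-by-term (mod 11).
  -X**2 ↦ -1·9·1·1 = -9
  3*X*Y ↦ 3·3·1·1 = 9
  -X*Z ↦ -1·3·1·2 = -6
  -2*Y*Z ↦ -2·1·1·2 = -4
  -3*Z**2 ↦ -3·1·1·4 = -12
Sum: F(3, 1, 2) = (-9) + (9) + (-6) + (-4) + (-12) = -22.
Reducing mod 11: -22 ≡ 0 (mod 11).
Since F(a, b, c) ≡ 0 (mod 11), P lies on the curve.


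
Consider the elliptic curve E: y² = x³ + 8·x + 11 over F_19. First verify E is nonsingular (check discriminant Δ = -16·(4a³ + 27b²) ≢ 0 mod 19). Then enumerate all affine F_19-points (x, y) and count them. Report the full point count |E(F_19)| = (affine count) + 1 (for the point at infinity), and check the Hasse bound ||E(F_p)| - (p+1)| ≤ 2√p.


Affine points = {(0, 7), (0, 12), (1, 1), (1, 18), (2, 4), (2, 15), (3, 9), (3, 10), (5, 9), (5, 10), (6, 3), (6, 16), (7, 7), (7, 12), (8, 6), (8, 13), (11, 9), (11, 10), (12, 7), (12, 12), (14, 6), (14, 13), (16, 6), (16, 13), (17, 5), (17, 14)}; affine count = 26; |E(F_19)| = 27.

Discriminant check: Δ ∝ 4a³ + 27b² = 4·8³ + 27·11² = 4·512 + 27·121 ≡ 14 (mod 19). Nonzero ⇒ E is nonsingular.
For each x ∈ F_19, compute rhs = x³ + 8·x + 11 mod 19, then count y ∈ F_19 with y² ≡ rhs.
  x = 0: rhs = 11, matching y values: 7, 12 (2 points).
  x = 1: rhs = 1, matching y values: 1, 18 (2 points).
  x = 2: rhs = 16, matching y values: 4, 15 (2 points).
  x = 3: rhs = 5, matching y values: 9, 10 (2 points).
  x = 4: rhs = 12, matching y values: none (0 points).
  x = 5: rhs = 5, matching y values: 9, 10 (2 points).
  x = 6: rhs = 9, matching y values: 3, 16 (2 points).
  x = 7: rhs = 11, matching y values: 7, 12 (2 points).
  x = 8: rhs = 17, matching y values: 6, 13 (2 points).
  x = 9: rhs = 14, matching y values: none (0 points).
  x = 10: rhs = 8, matching y values: none (0 points).
  x = 11: rhs = 5, matching y values: 9, 10 (2 points).
  x = 12: rhs = 11, matching y values: 7, 12 (2 points).
  x = 13: rhs = 13, matching y values: none (0 points).
  x = 14: rhs = 17, matching y values: 6, 13 (2 points).
  x = 15: rhs = 10, matching y values: none (0 points).
  x = 16: rhs = 17, matching y values: 6, 13 (2 points).
  x = 17: rhs = 6, matching y values: 5, 14 (2 points).
  x = 18: rhs = 2, matching y values: none (0 points).
Total affine count: 26.
Full point count |E(F_19)| = 26 + 1 = 27.
Hasse bound: |27 − (19+1)| = |7| = 7 ≤ 2√19 ≈ 8.7178 ✓.


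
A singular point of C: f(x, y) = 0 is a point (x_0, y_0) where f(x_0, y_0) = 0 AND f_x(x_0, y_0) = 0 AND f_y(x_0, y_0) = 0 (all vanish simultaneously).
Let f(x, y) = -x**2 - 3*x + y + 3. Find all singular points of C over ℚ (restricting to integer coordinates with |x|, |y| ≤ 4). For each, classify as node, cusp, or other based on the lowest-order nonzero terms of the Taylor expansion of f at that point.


No singular points in the scanned grid; C is smooth there.

Compute partial derivatives:
  f_x = -2*x - 3.
  f_y = 1.
f_y = 1 is a nonzero constant, so f_y never vanishes: no point (x, y) can satisfy f = f_x = f_y = 0. In particular no (x, y) ∈ {−4, ..., 4}² is singular; the curve is smooth.


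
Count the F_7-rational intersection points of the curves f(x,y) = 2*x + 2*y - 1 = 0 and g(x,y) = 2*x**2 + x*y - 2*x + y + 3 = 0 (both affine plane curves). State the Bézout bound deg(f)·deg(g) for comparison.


Common zeros: {(0, 4), (6, 5)}; count = 2; Bézout bound = 2.

deg(f) = 1, deg(g) = 2, so Bézout bound = 2.
Scan x ∈ F_7. For each x, list the y ∈ F_7 with f(x, y) ≡ 0 and those with g(x, y) ≡ 0 (mod 7); the common zeros in that column are the intersection.
  x = 0: f ≡ 0 at y ∈ {4}; g ≡ 0 at y ∈ {4}; common: {4}.
  x = 1: f ≡ 0 at y ∈ {3}; g ≡ 0 at y ∈ {2}; common: ∅.
  x = 2: f ≡ 0 at y ∈ {2}; g ≡ 0 at y ∈ {0}; common: ∅.
  x = 3: f ≡ 0 at y ∈ {1}; g ≡ 0 at y ∈ {5}; common: ∅.
  x = 4: f ≡ 0 at y ∈ {0}; g ≡ 0 at y ∈ {3}; common: ∅.
  x = 5: f ≡ 0 at y ∈ {6}; g ≡ 0 at y ∈ {1}; common: ∅.
  x = 6: f ≡ 0 at y ∈ {5}; g ≡ 0 at y ∈ {0, 1, 2, 3, 4, 5, 6}; common: {5}.
Collecting: common zeros = {(0, 4), (6, 5)}, so the count is 2.
Comparison with the Bézout bound: 2 ≤ 2 = deg(f)·deg(g), as expected for curves with no common component (the bound is attained).


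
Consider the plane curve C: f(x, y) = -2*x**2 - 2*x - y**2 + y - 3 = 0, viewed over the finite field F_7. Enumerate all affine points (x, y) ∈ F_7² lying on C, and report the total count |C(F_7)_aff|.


Affine F_7-points: {(1, 0), (1, 1), (2, 3), (2, 5), (4, 3), (4, 5), (5, 0), (5, 1)}; count = 8.

For each of the 49 pairs (x, y) ∈ F_7², evaluate f(x, y) mod 7. Record the zeros.
  x = 0: [0↦4, 1↦4, 2↦2, 3↦5, 4↦6, 5↦5, 6↦2]  zeros at y ∈ ∅
  x = 1: [0↦0, 1↦0, 2↦5, 3↦1, 4↦2, 5↦1, 6↦5]  zeros at y ∈ {0, 1}
  x = 2: [0↦6, 1↦6, 2↦4, 3↦0, 4↦1, 5↦0, 6↦4]  zeros at y ∈ {3, 5}
  x = 3: [0↦1, 1↦1, 2↦6, 3↦2, 4↦3, 5↦2, 6↦6]  zeros at y ∈ ∅
  x = 4: [0↦6, 1↦6, 2↦4, 3↦0, 4↦1, 5↦0, 6↦4]  zeros at y ∈ {3, 5}
  x = 5: [0↦0, 1↦0, 2↦5, 3↦1, 4↦2, 5↦1, 6↦5]  zeros at y ∈ {0, 1}
  x = 6: [0↦4, 1↦4, 2↦2, 3↦5, 4↦6, 5↦5, 6↦2]  zeros at y ∈ ∅
Collecting zeros: affine points = {(1, 0), (1, 1), (2, 3), (2, 5), (4, 3), (4, 5), (5, 0), (5, 1)}.
Total count |C(F_7)_aff| = 8.


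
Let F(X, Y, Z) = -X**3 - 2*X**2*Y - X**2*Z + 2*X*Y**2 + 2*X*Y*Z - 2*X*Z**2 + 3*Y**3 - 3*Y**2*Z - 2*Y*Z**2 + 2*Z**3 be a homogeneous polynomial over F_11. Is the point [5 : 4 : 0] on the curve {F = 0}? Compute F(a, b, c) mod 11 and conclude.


F(5,4,0) ≡ 5 (mod 11); P is NOT on the curve.

Evaluate F(5, 4, 0) term-by-term (mod 11).
  -X**3 ↦ -1·125·1·1 = -125
  -2*X**2*Y ↦ -2·25·4·1 = -200
  -X**2*Z ↦ -1·25·1·0 = 0
  2*X*Y**2 ↦ 2·5·16·1 = 160
  2*X*Y*Z ↦ 2·5·4·0 = 0
  -2*X*Z**2 ↦ -2·5·1·0 = 0
  3*Y**3 ↦ 3·1·64·1 = 192
  -3*Y**2*Z ↦ -3·1·16·0 = 0
  -2*Y*Z**2 ↦ -2·1·4·0 = 0
  2*Z**3 ↦ 2·1·1·0 = 0
Sum: F(5, 4, 0) = (-125) + (-200) + (0) + (160) + (0) + (0) + (192) + (0) + (0) + (0) = 27.
Reducing mod 11: 27 ≡ 5 (mod 11).
Since F(a, b, c) ≡ 5 ≠ 0 (mod 11), P does NOT lie on the curve.


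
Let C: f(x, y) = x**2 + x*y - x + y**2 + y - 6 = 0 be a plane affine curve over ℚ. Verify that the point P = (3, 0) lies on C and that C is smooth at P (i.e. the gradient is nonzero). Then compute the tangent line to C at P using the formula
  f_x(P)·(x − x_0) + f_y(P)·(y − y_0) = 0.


Tangent line at P: 5*x + 4*y - 15 = 0.

Step 1: f(3, 0) = 0, so P lies on C.
Step 2: partial derivatives
  f_x(x, y) = 2*x + y - 1, f_y(x, y) = x + 2*y + 1.
  f_x(P) = 5, f_y(P) = 4 (gradient nonzero, so P is smooth).
Step 3: tangent line at P: 5·(x − 3) + 4·(y − 0) = 0.
Expanding: 5*x + 4*y - 15 = 0.


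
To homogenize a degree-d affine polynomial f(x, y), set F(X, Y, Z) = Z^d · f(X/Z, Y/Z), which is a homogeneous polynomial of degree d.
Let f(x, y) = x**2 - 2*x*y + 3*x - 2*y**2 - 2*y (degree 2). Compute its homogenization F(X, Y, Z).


F(X, Y, Z) = X**2 - 2*X*Y + 3*X*Z - 2*Y**2 - 2*Y*Z

deg(f) = 2.
Substitute x = X/Z, y = Y/Z into f, then multiply by Z^2.
  monomial 1·x^2·y^0 ↦ 1·X^2·Y^0·Z^0.
  monomial -2·x^1·y^1 ↦ -2·X^1·Y^1·Z^0.
  monomial 3·x^1·y^0 ↦ 3·X^1·Y^0·Z^1.
  monomial -2·x^0·y^2 ↦ -2·X^0·Y^2·Z^0.
  monomial -2·x^0·y^1 ↦ -2·X^0·Y^1·Z^1.
Collecting: F(X, Y, Z) = X**2 - 2*X*Y + 3*X*Z - 2*Y**2 - 2*Y*Z.


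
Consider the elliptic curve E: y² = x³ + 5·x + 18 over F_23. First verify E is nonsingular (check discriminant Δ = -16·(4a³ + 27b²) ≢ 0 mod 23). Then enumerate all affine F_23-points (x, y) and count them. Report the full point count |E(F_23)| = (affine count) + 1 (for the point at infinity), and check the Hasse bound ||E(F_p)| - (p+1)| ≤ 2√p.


Affine points = {(0, 8), (0, 15), (1, 1), (1, 22), (2, 6), (2, 17), (8, 8), (8, 15), (11, 1), (11, 22), (12, 9), (12, 14), (13, 7), (13, 16), (14, 7), (14, 16), (15, 8), (15, 15), (16, 10), (16, 13), (17, 5), (17, 18), (18, 11), (18, 12), (19, 7), (19, 16), (21, 0), (22, 9), (22, 14)}; affine count = 29; |E(F_23)| = 30.

Discriminant check: Δ ∝ 4a³ + 27b² = 4·5³ + 27·18² = 4·125 + 27·324 ≡ 2 (mod 23). Nonzero ⇒ E is nonsingular.
For each x ∈ F_23, compute rhs = x³ + 5·x + 18 mod 23, then count y ∈ F_23 with y² ≡ rhs.
  x = 0: rhs = 18, matching y values: 8, 15 (2 points).
  x = 1: rhs = 1, matching y values: 1, 22 (2 points).
  x = 2: rhs = 13, matching y values: 6, 17 (2 points).
  x = 3: rhs = 14, matching y values: none (0 points).
  x = 4: rhs = 10, matching y values: none (0 points).
  x = 5: rhs = 7, matching y values: none (0 points).
  x = 6: rhs = 11, matching y values: none (0 points).
  x = 7: rhs = 5, matching y values: none (0 points).
  x = 8: rhs = 18, matching y values: 8, 15 (2 points).
  x = 9: rhs = 10, matching y values: none (0 points).
  x = 10: rhs = 10, matching y values: none (0 points).
  x = 11: rhs = 1, matching y values: 1, 22 (2 points).
  x = 12: rhs = 12, matching y values: 9, 14 (2 points).
  x = 13: rhs = 3, matching y values: 7, 16 (2 points).
  x = 14: rhs = 3, matching y values: 7, 16 (2 points).
  x = 15: rhs = 18, matching y values: 8, 15 (2 points).
  x = 16: rhs = 8, matching y values: 10, 13 (2 points).
  x = 17: rhs = 2, matching y values: 5, 18 (2 points).
  x = 18: rhs = 6, matching y values: 11, 12 (2 points).
  x = 19: rhs = 3, matching y values: 7, 16 (2 points).
  x = 20: rhs = 22, matching y values: none (0 points).
  x = 21: rhs = 0, matching y values: 0 (1 points).
  x = 22: rhs = 12, matching y values: 9, 14 (2 points).
Total affine count: 29.
Full point count |E(F_23)| = 29 + 1 = 30.
Hasse bound: |30 − (23+1)| = |6| = 6 ≤ 2√23 ≈ 9.5917 ✓.


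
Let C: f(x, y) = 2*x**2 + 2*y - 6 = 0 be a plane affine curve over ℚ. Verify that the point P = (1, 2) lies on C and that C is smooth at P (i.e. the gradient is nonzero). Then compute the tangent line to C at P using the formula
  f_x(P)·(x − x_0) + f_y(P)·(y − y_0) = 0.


Tangent line at P: 4*x + 2*y - 8 = 0.

Step 1: f(1, 2) = 0, so P lies on C.
Step 2: partial derivatives
  f_x(x, y) = 4*x, f_y(x, y) = 2.
  f_x(P) = 4, f_y(P) = 2 (gradient nonzero, so P is smooth).
Step 3: tangent line at P: 4·(x − 1) + 2·(y − 2) = 0.
Expanding: 4*x + 2*y - 8 = 0.


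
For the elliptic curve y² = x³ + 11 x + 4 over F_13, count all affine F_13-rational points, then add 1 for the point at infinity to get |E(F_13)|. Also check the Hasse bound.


Affine points = {(0, 2), (0, 11), (1, 4), (1, 9), (3, 5), (3, 8), (6, 0), (9, 0), (10, 3), (10, 10), (11, 0)}; affine count = 11; |E(F_13)| = 12.

Discriminant check: Δ ∝ 4a³ + 27b² = 4·11³ + 27·4² = 4·1331 + 27·16 ≡ 10 (mod 13). Nonzero ⇒ E is nonsingular.
For each x ∈ F_13, compute rhs = x³ + 11·x + 4 mod 13, then count y ∈ F_13 with y² ≡ rhs.
  x = 0: rhs = 4, matching y values: 2, 11 (2 points).
  x = 1: rhs = 3, matching y values: 4, 9 (2 points).
  x = 2: rhs = 8, matching y values: none (0 points).
  x = 3: rhs = 12, matching y values: 5, 8 (2 points).
  x = 4: rhs = 8, matching y values: none (0 points).
  x = 5: rhs = 2, matching y values: none (0 points).
  x = 6: rhs = 0, matching y values: 0 (1 points).
  x = 7: rhs = 8, matching y values: none (0 points).
  x = 8: rhs = 6, matching y values: none (0 points).
  x = 9: rhs = 0, matching y values: 0 (1 points).
  x = 10: rhs = 9, matching y values: 3, 10 (2 points).
  x = 11: rhs = 0, matching y values: 0 (1 points).
  x = 12: rhs = 5, matching y values: none (0 points).
Total affine count: 11.
Full point count |E(F_13)| = 11 + 1 = 12.
Hasse bound: |12 − (13+1)| = |-2| = 2 ≤ 2√13 ≈ 7.2111 ✓.


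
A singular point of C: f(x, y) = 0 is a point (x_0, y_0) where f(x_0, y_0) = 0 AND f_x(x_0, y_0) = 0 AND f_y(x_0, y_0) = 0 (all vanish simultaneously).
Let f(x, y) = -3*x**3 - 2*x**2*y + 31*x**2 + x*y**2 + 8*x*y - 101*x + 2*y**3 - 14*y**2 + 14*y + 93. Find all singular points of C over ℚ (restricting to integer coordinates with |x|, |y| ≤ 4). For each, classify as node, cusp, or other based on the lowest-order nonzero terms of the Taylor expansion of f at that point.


Singular points: {(3, 2)}; classification: cusp.

Compute partial derivatives:
  f_x = -9*x**2 - 4*x*y + 62*x + y**2 + 8*y - 101.
  f_y = -2*x**2 + 2*x*y + 8*x + 6*y**2 - 28*y + 14.
Scan x_0 ∈ {−4, ..., 4}. For each x_0, f_y(x_0, y) is a polynomial in y; find its integer roots y ∈ {−4, ..., 4}, then test f_x and f at those candidates.
  x = -4: f_y(-4, y) = 6*y**2 - 36*y - 50; no integer root y with |y| ≤ 4.
  x = -3: f_y(-3, y) = 6*y**2 - 34*y - 28; no integer root y with |y| ≤ 4.
  x = -2: f_y(-2, y) = 6*y**2 - 32*y - 10; no integer root y with |y| ≤ 4.
  x = -1: f_y(-1, y) = 6*y**2 - 30*y + 4; no integer root y with |y| ≤ 4.
  x = 0: f_y(0, y) = 6*y**2 - 28*y + 14; no integer root y with |y| ≤ 4.
  x = 1: f_y(1, y) = 6*y**2 - 26*y + 20; vanishes at y ∈ {1}. (1, 1): f_x = -43 ≠ 0.
  x = 2: f_y(2, y) = 6*y**2 - 24*y + 22; no integer root y with |y| ≤ 4.
  x = 3: f_y(3, y) = 6*y**2 - 22*y + 20; vanishes at y ∈ {2}. (3, 2): f_x = 0, f = 0 — SINGULAR.
  x = 4: f_y(4, y) = 6*y**2 - 20*y + 14; vanishes at y ∈ {1}. (4, 1): f_x = -4 ≠ 0.
Only singular point on the grid: (3, 2).
Classify: substitute x = 3 + u, y = 2 + v and expand: f = -3*u**3 - 2*u**2*v + u*v**2 + 2*v**3 + v**2.
No constant or linear terms (consistent with a singular point). Quadratic part: v**2. Cubic part: -3*u**3 - 2*u**2*v + u*v**2 + 2*v**3.
The quadratic part v**2 is a perfect square, so there is a single (double) tangent line v = 0, i.e. y = 2. Restricting the cubic part to that line (v = 0) leaves -3*u**3 ≠ 0, so f is not divisible by v and the branch is v² ≈ 3*u**3 to lowest order — this is a cusp.
Classification: cusp.


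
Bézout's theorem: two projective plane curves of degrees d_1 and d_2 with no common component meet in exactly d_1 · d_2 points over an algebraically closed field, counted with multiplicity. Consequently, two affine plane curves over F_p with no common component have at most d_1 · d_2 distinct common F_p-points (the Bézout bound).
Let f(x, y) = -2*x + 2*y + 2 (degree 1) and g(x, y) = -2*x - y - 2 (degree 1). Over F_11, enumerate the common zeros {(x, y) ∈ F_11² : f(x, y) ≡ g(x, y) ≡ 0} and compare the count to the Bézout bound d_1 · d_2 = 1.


Common zeros: {(7, 6)}; count = 1; Bézout bound = 1.

deg(f) = 1, deg(g) = 1, so Bézout bound = 1.
Scan x ∈ F_11. For each x, list the y ∈ F_11 with f(x, y) ≡ 0 and those with g(x, y) ≡ 0 (mod 11); the common zeros in that column are the intersection.
  x = 0: f ≡ 0 at y ∈ {10}; g ≡ 0 at y ∈ {9}; common: ∅.
  x = 1: f ≡ 0 at y ∈ {0}; g ≡ 0 at y ∈ {7}; common: ∅.
  x = 2: f ≡ 0 at y ∈ {1}; g ≡ 0 at y ∈ {5}; common: ∅.
  x = 3: f ≡ 0 at y ∈ {2}; g ≡ 0 at y ∈ {3}; common: ∅.
  x = 4: f ≡ 0 at y ∈ {3}; g ≡ 0 at y ∈ {1}; common: ∅.
  x = 5: f ≡ 0 at y ∈ {4}; g ≡ 0 at y ∈ {10}; common: ∅.
  x = 6: f ≡ 0 at y ∈ {5}; g ≡ 0 at y ∈ {8}; common: ∅.
  x = 7: f ≡ 0 at y ∈ {6}; g ≡ 0 at y ∈ {6}; common: {6}.
  x = 8: f ≡ 0 at y ∈ {7}; g ≡ 0 at y ∈ {4}; common: ∅.
  x = 9: f ≡ 0 at y ∈ {8}; g ≡ 0 at y ∈ {2}; common: ∅.
  x = 10: f ≡ 0 at y ∈ {9}; g ≡ 0 at y ∈ {0}; common: ∅.
Collecting: common zeros = {(7, 6)}, so the count is 1.
Comparison with the Bézout bound: 1 ≤ 1 = deg(f)·deg(g), as expected for curves with no common component (the bound is attained).


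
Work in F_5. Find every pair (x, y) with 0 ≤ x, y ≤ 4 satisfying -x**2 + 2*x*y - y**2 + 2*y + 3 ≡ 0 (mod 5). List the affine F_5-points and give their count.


Affine F_5-points: {(0, 3), (0, 4), (1, 1), (1, 3), (3, 4)}; count = 5.

For each of the 25 pairs (x, y) ∈ F_5², evaluate f(x, y) mod 5. Record the zeros.
  x = 0: [0↦3, 1↦4, 2↦3, 3↦0, 4↦0]  zeros at y ∈ {3, 4}
  x = 1: [0↦2, 1↦0, 2↦1, 3↦0, 4↦2]  zeros at y ∈ {1, 3}
  x = 2: [0↦4, 1↦4, 2↦2, 3↦3, 4↦2]  zeros at y ∈ ∅
  x = 3: [0↦4, 1↦1, 2↦1, 3↦4, 4↦0]  zeros at y ∈ {4}
  x = 4: [0↦2, 1↦1, 2↦3, 3↦3, 4↦1]  zeros at y ∈ ∅
Collecting zeros: affine points = {(0, 3), (0, 4), (1, 1), (1, 3), (3, 4)}.
Total count |C(F_5)_aff| = 5.


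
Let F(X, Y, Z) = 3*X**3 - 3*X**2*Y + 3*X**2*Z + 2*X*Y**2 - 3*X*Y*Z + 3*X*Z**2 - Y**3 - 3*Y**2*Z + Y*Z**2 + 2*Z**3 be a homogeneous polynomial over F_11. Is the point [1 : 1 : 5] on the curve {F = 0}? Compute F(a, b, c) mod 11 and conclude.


F(1,1,5) ≡ 6 (mod 11); P is NOT on the curve.

Evaluate F(1, 1, 5) term-by-term (mod 11).
  3*X**3 ↦ 3·1·1·1 = 3
  -3*X**2*Y ↦ -3·1·1·1 = -3
  3*X**2*Z ↦ 3·1·1·5 = 15
  2*X*Y**2 ↦ 2·1·1·1 = 2
  -3*X*Y*Z ↦ -3·1·1·5 = -15
  3*X*Z**2 ↦ 3·1·1·25 = 75
  -Y**3 ↦ -1·1·1·1 = -1
  -3*Y**2*Z ↦ -3·1·1·5 = -15
  Y*Z**2 ↦ 1·1·1·25 = 25
  2*Z**3 ↦ 2·1·1·125 = 250
Sum: F(1, 1, 5) = (3) + (-3) + (15) + (2) + (-15) + (75) + (-1) + (-15) + (25) + (250) = 336.
Reducing mod 11: 336 ≡ 6 (mod 11).
Since F(a, b, c) ≡ 6 ≠ 0 (mod 11), P does NOT lie on the curve.
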